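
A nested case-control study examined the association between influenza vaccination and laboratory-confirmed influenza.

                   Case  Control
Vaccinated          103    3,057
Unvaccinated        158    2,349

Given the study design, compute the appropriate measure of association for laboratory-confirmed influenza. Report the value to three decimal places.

0.501

Cells: a = 103, b = 3057, c = 158, d = 2349.
This is a nested case-control study: participants were sampled on outcome status, so risks in the source population cannot be estimated directly — relative risk is not valid here. The odds ratio is the appropriate measure.
OR = (a·d)/(b·c) = (103 × 2349) / (3057 × 158) = 241947 / 483006 = 0.50092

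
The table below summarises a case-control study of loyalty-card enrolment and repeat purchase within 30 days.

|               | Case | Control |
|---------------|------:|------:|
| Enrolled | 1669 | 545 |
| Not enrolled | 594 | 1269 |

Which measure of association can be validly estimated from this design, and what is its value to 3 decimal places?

6.542

Cells: a = 1669, b = 545, c = 594, d = 1269.
This is a case-control study: participants were sampled on outcome status, so risks in the source population cannot be estimated directly — relative risk is not valid here. The odds ratio is the appropriate measure.
OR = (a·d)/(b·c) = (1669 × 1269) / (545 × 594) = 2117961 / 323730 = 6.54237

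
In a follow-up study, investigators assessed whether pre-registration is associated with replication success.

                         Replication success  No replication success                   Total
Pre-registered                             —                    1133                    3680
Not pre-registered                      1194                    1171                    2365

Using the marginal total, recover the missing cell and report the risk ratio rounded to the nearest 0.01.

The missing cell is in the exposed row: 3680 − 1133 = 2547.
So a = 2547, b = 1133, c = 1194, d = 1171.
RR = [a/(a+b)] / [c/(c+d)] = (2547/3680) / (1194/2365) = 0.69212/0.50486 = 1.37091

1.37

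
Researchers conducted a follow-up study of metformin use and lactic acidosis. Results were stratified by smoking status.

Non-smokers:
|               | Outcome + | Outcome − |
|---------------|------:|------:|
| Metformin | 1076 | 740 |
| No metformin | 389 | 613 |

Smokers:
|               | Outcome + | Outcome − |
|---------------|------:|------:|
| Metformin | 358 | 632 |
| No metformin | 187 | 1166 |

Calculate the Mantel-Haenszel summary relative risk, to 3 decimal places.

RR_MH = Σ(aᵢ·n₀ᵢ/nᵢ) / Σ(cᵢ·n₁ᵢ/nᵢ), with n₁ᵢ = aᵢ+bᵢ (exposed), n₀ᵢ = cᵢ+dᵢ (unexposed), nᵢ = n₁ᵢ+n₀ᵢ.
Stratum 1 (Non-smokers): n₁ = 1816, n₀ = 1002, n = 2818; a·n₀/n = 1076·1002/2818 = 382.5947; c·n₁/n = 389·1816/2818 = 250.6828
Stratum 2 (Smokers): n₁ = 990, n₀ = 1353, n = 2343; a·n₀/n = 358·1353/2343 = 206.7324; c·n₁/n = 187·990/2343 = 79.0141
RR_MH = (382.5947 + 206.7324) / (250.6828 + 79.0141) = 589.3271 / 329.6968 = 1.78748

1.787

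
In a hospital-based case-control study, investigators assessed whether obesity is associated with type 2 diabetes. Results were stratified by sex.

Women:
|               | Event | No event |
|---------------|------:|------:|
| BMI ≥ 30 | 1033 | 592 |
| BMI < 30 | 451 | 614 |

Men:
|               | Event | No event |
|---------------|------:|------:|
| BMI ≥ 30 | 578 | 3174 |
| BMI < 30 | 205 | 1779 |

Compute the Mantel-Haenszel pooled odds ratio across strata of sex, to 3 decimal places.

OR_MH = Σ(aᵢdᵢ/nᵢ) / Σ(bᵢcᵢ/nᵢ), where nᵢ is the stratum total.
Stratum 1 (Women): n = 2690; a·d/n = 1033·614/2690 = 235.7851; b·c/n = 592·451/2690 = 99.2535
Stratum 2 (Men): n = 5736; a·d/n = 578·1779/5736 = 179.2646; b·c/n = 3174·205/5736 = 113.4362
OR_MH = (235.7851 + 179.2646) / (99.2535 + 113.4362) = 415.0498 / 212.6897 = 1.95143

1.951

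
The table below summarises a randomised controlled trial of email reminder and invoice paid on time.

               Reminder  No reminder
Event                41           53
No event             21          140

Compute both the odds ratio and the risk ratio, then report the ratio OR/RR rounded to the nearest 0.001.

Reading the table with exposure as columns: a = 41 (Reminder, case), b = 21 (Reminder, non-case), c = 53 (No reminder, case), d = 140.
OR = (41·140)/(21·53) = 5740/1113 = 5.15723
Risk in exposed = 41/62 = 0.66129; risk in unexposed = 53/193 = 0.27461; RR = 2.40809
OR/RR = 5.15723 / 2.40809 = 2.14162
The outcome is not rare, so the OR lies further from 1 than the RR.

2.142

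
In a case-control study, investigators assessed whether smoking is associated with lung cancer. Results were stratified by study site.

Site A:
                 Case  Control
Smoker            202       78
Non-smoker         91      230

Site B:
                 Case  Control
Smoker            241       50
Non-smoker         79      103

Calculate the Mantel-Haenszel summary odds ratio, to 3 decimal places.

6.437

OR_MH = Σ(aᵢdᵢ/nᵢ) / Σ(bᵢcᵢ/nᵢ), where nᵢ is the stratum total.
Stratum 1 (Site A): n = 601; a·d/n = 202·230/601 = 77.3045; b·c/n = 78·91/601 = 11.8103
Stratum 2 (Site B): n = 473; a·d/n = 241·103/473 = 52.4799; b·c/n = 50·79/473 = 8.3510
OR_MH = (77.3045 + 52.4799) / (11.8103 + 8.3510) = 129.7844 / 20.1613 = 6.43731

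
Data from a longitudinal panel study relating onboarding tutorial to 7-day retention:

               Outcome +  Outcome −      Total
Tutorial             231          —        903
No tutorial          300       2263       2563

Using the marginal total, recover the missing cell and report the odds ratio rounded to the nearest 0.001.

2.593

The missing cell is in the exposed row: 903 − 231 = 672.
So a = 231, b = 672, c = 300, d = 2263.
OR = (a·d)/(b·c) = (231 × 2263) / (672 × 300) = 522753 / 201600 = 2.59302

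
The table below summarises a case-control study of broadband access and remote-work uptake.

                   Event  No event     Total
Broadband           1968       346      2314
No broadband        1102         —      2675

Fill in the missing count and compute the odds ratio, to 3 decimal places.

8.119

The missing cell is in the unexposed row: 2675 − 1102 = 1573.
So a = 1968, b = 346, c = 1102, d = 1573.
OR = (a·d)/(b·c) = (1968 × 1573) / (346 × 1102) = 3095664 / 381292 = 8.11888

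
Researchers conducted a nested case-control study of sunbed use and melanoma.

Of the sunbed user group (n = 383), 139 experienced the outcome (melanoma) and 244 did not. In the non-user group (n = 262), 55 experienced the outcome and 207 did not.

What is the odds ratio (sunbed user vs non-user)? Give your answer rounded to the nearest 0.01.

From the description: a = 139, b = 244, c = 55, d = 207.
OR = (a·d)/(b·c) = (139 × 207) / (244 × 55) = 28773 / 13420 = 2.14404
The odds of melanoma are about 2.14 times as high in the sunbed user group.

2.14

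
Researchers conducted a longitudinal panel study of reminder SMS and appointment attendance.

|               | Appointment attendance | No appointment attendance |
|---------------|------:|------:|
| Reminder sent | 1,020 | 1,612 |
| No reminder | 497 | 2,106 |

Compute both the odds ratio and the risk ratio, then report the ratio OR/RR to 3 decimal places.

Cells: a = 1020, b = 1612, c = 497, d = 2106.
OR = (1020·2106)/(1612·497) = 2148120/801164 = 2.68125
Risk in exposed = 1020/2632 = 0.38754; risk in unexposed = 497/2603 = 0.19093; RR = 2.02970
OR/RR = 2.68125 / 2.02970 = 1.32101
The outcome is not rare, so the OR lies further from 1 than the RR.

1.321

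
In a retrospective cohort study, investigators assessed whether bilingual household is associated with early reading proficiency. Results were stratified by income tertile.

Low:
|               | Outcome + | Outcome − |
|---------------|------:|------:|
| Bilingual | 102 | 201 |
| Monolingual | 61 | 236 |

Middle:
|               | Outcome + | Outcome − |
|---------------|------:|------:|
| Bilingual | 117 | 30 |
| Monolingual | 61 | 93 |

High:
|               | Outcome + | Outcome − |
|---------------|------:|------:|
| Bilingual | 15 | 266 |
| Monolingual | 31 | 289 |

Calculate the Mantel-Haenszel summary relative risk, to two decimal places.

RR_MH = Σ(aᵢ·n₀ᵢ/nᵢ) / Σ(cᵢ·n₁ᵢ/nᵢ), with n₁ᵢ = aᵢ+bᵢ (exposed), n₀ᵢ = cᵢ+dᵢ (unexposed), nᵢ = n₁ᵢ+n₀ᵢ.
Stratum 1 (Low): n₁ = 303, n₀ = 297, n = 600; a·n₀/n = 102·297/600 = 50.4900; c·n₁/n = 61·303/600 = 30.8050
Stratum 2 (Middle): n₁ = 147, n₀ = 154, n = 301; a·n₀/n = 117·154/301 = 59.8605; c·n₁/n = 61·147/301 = 29.7907
Stratum 3 (High): n₁ = 281, n₀ = 320, n = 601; a·n₀/n = 15·320/601 = 7.9867; c·n₁/n = 31·281/601 = 14.4942
RR_MH = (50.4900 + 59.8605 + 7.9867) / (30.8050 + 29.7907 + 14.4942) = 118.3372 / 75.0899 = 1.57594

1.58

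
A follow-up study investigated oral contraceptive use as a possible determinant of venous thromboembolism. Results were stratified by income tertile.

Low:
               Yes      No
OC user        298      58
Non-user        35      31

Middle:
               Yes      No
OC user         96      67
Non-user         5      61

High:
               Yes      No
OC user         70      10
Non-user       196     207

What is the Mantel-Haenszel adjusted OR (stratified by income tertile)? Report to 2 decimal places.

7.50

OR_MH = Σ(aᵢdᵢ/nᵢ) / Σ(bᵢcᵢ/nᵢ), where nᵢ is the stratum total.
Stratum 1 (Low): n = 422; a·d/n = 298·31/422 = 21.8910; b·c/n = 58·35/422 = 4.8104
Stratum 2 (Middle): n = 229; a·d/n = 96·61/229 = 25.5721; b·c/n = 67·5/229 = 1.4629
Stratum 3 (High): n = 483; a·d/n = 70·207/483 = 30.0000; b·c/n = 10·196/483 = 4.0580
OR_MH = (21.8910 + 25.5721 + 30.0000) / (4.8104 + 1.4629 + 4.0580) = 77.4630 / 10.3313 = 7.49791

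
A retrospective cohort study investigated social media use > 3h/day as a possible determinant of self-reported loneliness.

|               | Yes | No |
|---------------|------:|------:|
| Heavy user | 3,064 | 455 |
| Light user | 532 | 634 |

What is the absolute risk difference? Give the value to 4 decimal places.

0.4144

Cells: a = 3064, b = 455, c = 532, d = 634.
Risk in exposed = 3064/3519 = 0.870702; risk in unexposed = 532/1166 = 0.456261.
Risk difference = 0.870702 − 0.456261 = 0.414441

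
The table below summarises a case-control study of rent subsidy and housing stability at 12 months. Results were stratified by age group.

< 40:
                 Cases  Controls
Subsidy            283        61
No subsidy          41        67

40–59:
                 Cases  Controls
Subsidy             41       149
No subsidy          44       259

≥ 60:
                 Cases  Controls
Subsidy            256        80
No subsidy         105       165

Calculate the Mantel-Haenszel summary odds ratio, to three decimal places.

4.074

OR_MH = Σ(aᵢdᵢ/nᵢ) / Σ(bᵢcᵢ/nᵢ), where nᵢ is the stratum total.
Stratum 1 (< 40): n = 452; a·d/n = 283·67/452 = 41.9491; b·c/n = 61·41/452 = 5.5332
Stratum 2 (40–59): n = 493; a·d/n = 41·259/493 = 21.5396; b·c/n = 149·44/493 = 13.2982
Stratum 3 (≥ 60): n = 606; a·d/n = 256·165/606 = 69.7030; b·c/n = 80·105/606 = 13.8614
OR_MH = (41.9491 + 21.5396 + 69.7030) / (5.5332 + 13.2982 + 13.8614) = 133.1916 / 32.6927 = 4.07404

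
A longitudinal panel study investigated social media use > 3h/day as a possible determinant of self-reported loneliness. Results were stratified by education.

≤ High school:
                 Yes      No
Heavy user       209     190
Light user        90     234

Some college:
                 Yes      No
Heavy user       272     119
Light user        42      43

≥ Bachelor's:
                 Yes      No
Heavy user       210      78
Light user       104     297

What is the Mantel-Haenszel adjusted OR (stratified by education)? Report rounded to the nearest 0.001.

3.979

OR_MH = Σ(aᵢdᵢ/nᵢ) / Σ(bᵢcᵢ/nᵢ), where nᵢ is the stratum total.
Stratum 1 (≤ High school): n = 723; a·d/n = 209·234/723 = 67.6432; b·c/n = 190·90/723 = 23.6515
Stratum 2 (Some college): n = 476; a·d/n = 272·43/476 = 24.5714; b·c/n = 119·42/476 = 10.5000
Stratum 3 (≥ Bachelor's): n = 689; a·d/n = 210·297/689 = 90.5225; b·c/n = 78·104/689 = 11.7736
OR_MH = (67.6432 + 24.5714 + 90.5225) / (23.6515 + 10.5000 + 11.7736) = 182.7371 / 45.9250 = 3.97903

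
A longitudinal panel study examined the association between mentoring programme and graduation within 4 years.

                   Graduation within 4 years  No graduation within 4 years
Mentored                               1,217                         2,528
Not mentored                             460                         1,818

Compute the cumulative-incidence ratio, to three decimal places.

Cells: a = 1217, b = 2528, c = 460, d = 1818.
Risk in exposed = 1217/3745 = 0.32497; risk in unexposed = 460/2278 = 0.20193.
RR = 0.32497 / 0.20193 = 1.60929
The risk among the exposed is 1.61 times that among the unexposed.

1.609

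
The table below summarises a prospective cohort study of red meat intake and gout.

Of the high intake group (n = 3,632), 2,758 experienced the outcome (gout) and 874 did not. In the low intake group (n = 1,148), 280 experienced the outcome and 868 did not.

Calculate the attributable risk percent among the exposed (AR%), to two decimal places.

From the description: a = 2758, b = 874, c = 280, d = 868.
Risk in exposed = 2758/3632 = 0.75936; risk in unexposed = 280/1148 = 0.24390.
RR = 0.75936/0.24390 = 3.11338
AR% = (RR − 1)/RR × 100 = (3.11338 − 1)/3.11338 × 100 = 67.8806%

67.88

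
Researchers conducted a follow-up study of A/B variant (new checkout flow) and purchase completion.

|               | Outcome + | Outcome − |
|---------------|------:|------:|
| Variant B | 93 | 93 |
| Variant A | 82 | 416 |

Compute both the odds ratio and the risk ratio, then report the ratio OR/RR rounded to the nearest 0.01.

Cells: a = 93, b = 93, c = 82, d = 416.
OR = (93·416)/(93·82) = 38688/7626 = 5.07317
Risk in exposed = 93/186 = 0.50000; risk in unexposed = 82/498 = 0.16466; RR = 3.03659
OR/RR = 5.07317 / 3.03659 = 1.67068
The outcome is not rare, so the OR lies further from 1 than the RR.

1.67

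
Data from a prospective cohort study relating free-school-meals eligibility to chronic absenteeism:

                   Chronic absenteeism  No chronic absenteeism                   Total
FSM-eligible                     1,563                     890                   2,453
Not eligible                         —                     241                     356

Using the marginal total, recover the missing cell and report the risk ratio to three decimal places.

1.972

The missing cell is in the unexposed row: 356 − 241 = 115.
So a = 1563, b = 890, c = 115, d = 241.
RR = [a/(a+b)] / [c/(c+d)] = (1563/2453) / (115/356) = 0.63718/0.32303 = 1.97248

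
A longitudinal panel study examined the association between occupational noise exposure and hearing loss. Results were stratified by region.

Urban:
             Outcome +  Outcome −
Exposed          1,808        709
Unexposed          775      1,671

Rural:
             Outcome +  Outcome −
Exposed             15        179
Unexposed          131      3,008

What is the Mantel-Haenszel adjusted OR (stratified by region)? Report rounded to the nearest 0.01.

OR_MH = Σ(aᵢdᵢ/nᵢ) / Σ(bᵢcᵢ/nᵢ), where nᵢ is the stratum total.
Stratum 1 (Urban): n = 4963; a·d/n = 1808·1671/4963 = 608.7383; b·c/n = 709·775/4963 = 110.7143
Stratum 2 (Rural): n = 3333; a·d/n = 15·3008/3333 = 13.5374; b·c/n = 179·131/3333 = 7.0354
OR_MH = (608.7383 + 13.5374) / (110.7143 + 7.0354) = 622.2756 / 117.7497 = 5.28473

5.28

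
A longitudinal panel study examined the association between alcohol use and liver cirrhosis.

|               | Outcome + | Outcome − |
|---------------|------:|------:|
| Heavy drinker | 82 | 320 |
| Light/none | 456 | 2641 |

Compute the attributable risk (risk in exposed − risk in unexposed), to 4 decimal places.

0.0567

Cells: a = 82, b = 320, c = 456, d = 2641.
Risk in exposed = 82/402 = 0.203980; risk in unexposed = 456/3097 = 0.147239.
Risk difference = 0.203980 − 0.147239 = 0.056741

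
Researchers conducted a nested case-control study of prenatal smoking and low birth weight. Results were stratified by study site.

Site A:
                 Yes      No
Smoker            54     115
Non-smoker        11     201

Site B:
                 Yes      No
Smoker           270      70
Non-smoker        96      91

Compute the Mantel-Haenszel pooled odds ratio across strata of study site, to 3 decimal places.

OR_MH = Σ(aᵢdᵢ/nᵢ) / Σ(bᵢcᵢ/nᵢ), where nᵢ is the stratum total.
Stratum 1 (Site A): n = 381; a·d/n = 54·201/381 = 28.4882; b·c/n = 115·11/381 = 3.3202
Stratum 2 (Site B): n = 527; a·d/n = 270·91/527 = 46.6224; b·c/n = 70·96/527 = 12.7514
OR_MH = (28.4882 + 46.6224) / (3.3202 + 12.7514) = 75.1106 / 16.0716 = 4.67349

4.673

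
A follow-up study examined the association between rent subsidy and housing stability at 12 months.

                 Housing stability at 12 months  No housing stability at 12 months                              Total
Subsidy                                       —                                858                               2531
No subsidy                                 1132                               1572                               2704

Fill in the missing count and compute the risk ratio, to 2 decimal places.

1.58

The missing cell is in the exposed row: 2531 − 858 = 1673.
So a = 1673, b = 858, c = 1132, d = 1572.
RR = [a/(a+b)] / [c/(c+d)] = (1673/2531) / (1132/2704) = 0.66100/0.41864 = 1.57893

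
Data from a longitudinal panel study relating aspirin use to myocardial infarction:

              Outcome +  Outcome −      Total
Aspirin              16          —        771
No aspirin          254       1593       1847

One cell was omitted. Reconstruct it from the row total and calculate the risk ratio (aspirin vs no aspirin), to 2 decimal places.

The missing cell is in the exposed row: 771 − 16 = 755.
So a = 16, b = 755, c = 254, d = 1593.
RR = [a/(a+b)] / [c/(c+d)] = (16/771) / (254/1847) = 0.02075/0.13752 = 0.15090

0.15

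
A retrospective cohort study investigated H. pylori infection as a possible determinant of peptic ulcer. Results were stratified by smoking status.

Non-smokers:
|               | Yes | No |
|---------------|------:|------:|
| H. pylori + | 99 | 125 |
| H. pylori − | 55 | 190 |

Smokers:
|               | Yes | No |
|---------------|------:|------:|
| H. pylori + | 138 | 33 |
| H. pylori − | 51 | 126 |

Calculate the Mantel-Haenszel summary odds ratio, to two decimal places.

4.62

OR_MH = Σ(aᵢdᵢ/nᵢ) / Σ(bᵢcᵢ/nᵢ), where nᵢ is the stratum total.
Stratum 1 (Non-smokers): n = 469; a·d/n = 99·190/469 = 40.1066; b·c/n = 125·55/469 = 14.6588
Stratum 2 (Smokers): n = 348; a·d/n = 138·126/348 = 49.9655; b·c/n = 33·51/348 = 4.8362
OR_MH = (40.1066 + 49.9655) / (14.6588 + 4.8362) = 90.0721 / 19.4951 = 4.62025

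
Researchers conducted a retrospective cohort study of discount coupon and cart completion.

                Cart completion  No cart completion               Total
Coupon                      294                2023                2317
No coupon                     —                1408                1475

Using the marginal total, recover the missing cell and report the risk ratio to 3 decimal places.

2.793

The missing cell is in the unexposed row: 1475 − 1408 = 67.
So a = 294, b = 2023, c = 67, d = 1408.
RR = [a/(a+b)] / [c/(c+d)] = (294/2317) / (67/1475) = 0.12689/0.04542 = 2.79343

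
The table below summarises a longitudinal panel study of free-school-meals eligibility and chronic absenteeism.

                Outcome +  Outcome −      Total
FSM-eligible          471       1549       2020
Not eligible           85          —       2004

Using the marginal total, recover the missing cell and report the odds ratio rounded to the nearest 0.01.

The missing cell is in the unexposed row: 2004 − 85 = 1919.
So a = 471, b = 1549, c = 85, d = 1919.
OR = (a·d)/(b·c) = (471 × 1919) / (1549 × 85) = 903849 / 131665 = 6.86476

6.86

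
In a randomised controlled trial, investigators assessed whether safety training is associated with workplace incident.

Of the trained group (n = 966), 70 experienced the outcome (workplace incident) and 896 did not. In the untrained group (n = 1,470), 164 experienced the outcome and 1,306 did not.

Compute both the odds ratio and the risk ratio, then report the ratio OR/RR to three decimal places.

0.958

From the description: a = 70, b = 896, c = 164, d = 1306.
OR = (70·1306)/(896·164) = 91420/146944 = 0.62214
Risk in exposed = 70/966 = 0.07246; risk in unexposed = 164/1470 = 0.11156; RR = 0.64952
OR/RR = 0.62214 / 0.64952 = 0.95784
The outcome is not rare, so the OR lies further from 1 than the RR.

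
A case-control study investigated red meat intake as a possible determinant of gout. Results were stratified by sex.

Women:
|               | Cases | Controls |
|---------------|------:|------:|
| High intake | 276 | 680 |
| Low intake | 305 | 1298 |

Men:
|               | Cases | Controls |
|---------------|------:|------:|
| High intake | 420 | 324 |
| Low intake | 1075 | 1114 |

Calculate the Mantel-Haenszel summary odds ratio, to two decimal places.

OR_MH = Σ(aᵢdᵢ/nᵢ) / Σ(bᵢcᵢ/nᵢ), where nᵢ is the stratum total.
Stratum 1 (Women): n = 2559; a·d/n = 276·1298/2559 = 139.9953; b·c/n = 680·305/2559 = 81.0473
Stratum 2 (Men): n = 2933; a·d/n = 420·1114/2933 = 159.5227; b·c/n = 324·1075/2933 = 118.7521
OR_MH = (139.9953 + 159.5227) / (81.0473 + 118.7521) = 299.5180 / 199.7994 = 1.49909

1.50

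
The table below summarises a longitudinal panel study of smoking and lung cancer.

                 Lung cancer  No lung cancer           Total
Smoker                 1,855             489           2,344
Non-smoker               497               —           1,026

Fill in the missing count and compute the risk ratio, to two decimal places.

1.63

The missing cell is in the unexposed row: 1026 − 497 = 529.
So a = 1855, b = 489, c = 497, d = 529.
RR = [a/(a+b)] / [c/(c+d)] = (1855/2344) / (497/1026) = 0.79138/0.48441 = 1.63372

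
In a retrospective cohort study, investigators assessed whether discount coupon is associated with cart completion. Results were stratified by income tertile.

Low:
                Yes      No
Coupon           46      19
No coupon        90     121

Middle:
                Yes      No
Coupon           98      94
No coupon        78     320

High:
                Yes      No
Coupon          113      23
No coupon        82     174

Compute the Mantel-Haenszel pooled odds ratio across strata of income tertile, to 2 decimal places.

OR_MH = Σ(aᵢdᵢ/nᵢ) / Σ(bᵢcᵢ/nᵢ), where nᵢ is the stratum total.
Stratum 1 (Low): n = 276; a·d/n = 46·121/276 = 20.1667; b·c/n = 19·90/276 = 6.1957
Stratum 2 (Middle): n = 590; a·d/n = 98·320/590 = 53.1525; b·c/n = 94·78/590 = 12.4271
Stratum 3 (High): n = 392; a·d/n = 113·174/392 = 50.1582; b·c/n = 23·82/392 = 4.8112
OR_MH = (20.1667 + 53.1525 + 50.1582) / (6.1957 + 12.4271 + 4.8112) = 123.4774 / 23.4340 = 5.26916

5.27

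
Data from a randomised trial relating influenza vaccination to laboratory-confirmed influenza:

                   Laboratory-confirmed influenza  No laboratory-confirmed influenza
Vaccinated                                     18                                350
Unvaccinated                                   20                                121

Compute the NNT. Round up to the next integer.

Risk in treated group = 18/368 = 0.04891; risk in control = 20/141 = 0.14184.
Absolute risk reduction = 0.14184 − 0.04891 = 0.09293
NNT = 1 / ARR = 1 / 0.09293 = 10.761 → round up → 11

11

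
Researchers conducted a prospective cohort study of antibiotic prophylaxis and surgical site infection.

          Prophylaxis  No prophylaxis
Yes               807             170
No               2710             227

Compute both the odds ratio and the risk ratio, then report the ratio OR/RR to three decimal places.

0.742

Reading the table with exposure as columns: a = 807 (Prophylaxis, case), b = 2710 (Prophylaxis, non-case), c = 170 (No prophylaxis, case), d = 227.
OR = (807·227)/(2710·170) = 183189/460700 = 0.39763
Risk in exposed = 807/3517 = 0.22946; risk in unexposed = 170/397 = 0.42821; RR = 0.53585
OR/RR = 0.39763 / 0.53585 = 0.74206
The outcome is not rare, so the OR lies further from 1 than the RR.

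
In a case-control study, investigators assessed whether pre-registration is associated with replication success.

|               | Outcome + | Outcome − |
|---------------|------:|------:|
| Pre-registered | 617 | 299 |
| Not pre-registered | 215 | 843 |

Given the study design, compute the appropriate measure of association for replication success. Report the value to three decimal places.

8.091

Cells: a = 617, b = 299, c = 215, d = 843.
This is a case-control study: participants were sampled on outcome status, so risks in the source population cannot be estimated directly — relative risk is not valid here. The odds ratio is the appropriate measure.
OR = (a·d)/(b·c) = (617 × 843) / (299 × 215) = 520131 / 64285 = 8.09102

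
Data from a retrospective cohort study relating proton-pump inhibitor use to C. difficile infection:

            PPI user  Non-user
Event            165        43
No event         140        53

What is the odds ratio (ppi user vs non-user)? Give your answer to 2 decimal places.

Reading the table with exposure as columns: a = 165 (PPI user, case), b = 140 (PPI user, non-case), c = 43 (Non-user, case), d = 53.
OR = (a·d)/(b·c) = (165 × 53) / (140 × 43) = 8745 / 6020 = 1.45266
The odds of C. difficile infection are about 1.45 times as high in the ppi user group.

1.45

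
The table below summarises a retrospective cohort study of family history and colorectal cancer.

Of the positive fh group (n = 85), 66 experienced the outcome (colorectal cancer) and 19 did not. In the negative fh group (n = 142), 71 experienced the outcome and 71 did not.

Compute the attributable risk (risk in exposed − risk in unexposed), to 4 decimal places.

0.2765

From the description: a = 66, b = 19, c = 71, d = 71.
Risk in exposed = 66/85 = 0.776471; risk in unexposed = 71/142 = 0.500000.
Risk difference = 0.776471 − 0.500000 = 0.276471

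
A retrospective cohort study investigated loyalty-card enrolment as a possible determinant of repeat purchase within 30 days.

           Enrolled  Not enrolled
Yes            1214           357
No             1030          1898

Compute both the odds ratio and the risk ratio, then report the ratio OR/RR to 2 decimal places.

1.83

Reading the table with exposure as columns: a = 1214 (Enrolled, case), b = 1030 (Enrolled, non-case), c = 357 (Not enrolled, case), d = 1898.
OR = (1214·1898)/(1030·357) = 2304172/367710 = 6.26628
Risk in exposed = 1214/2244 = 0.54100; risk in unexposed = 357/2255 = 0.15831; RR = 3.41723
OR/RR = 6.26628 / 3.41723 = 1.83373
The outcome is not rare, so the OR lies further from 1 than the RR.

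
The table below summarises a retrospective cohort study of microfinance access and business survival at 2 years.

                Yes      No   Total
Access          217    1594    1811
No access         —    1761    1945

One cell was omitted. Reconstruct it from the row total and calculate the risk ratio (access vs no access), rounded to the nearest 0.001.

The missing cell is in the unexposed row: 1945 − 1761 = 184.
So a = 217, b = 1594, c = 184, d = 1761.
RR = [a/(a+b)] / [c/(c+d)] = (217/1811) / (184/1945) = 0.11982/0.09460 = 1.26661

1.267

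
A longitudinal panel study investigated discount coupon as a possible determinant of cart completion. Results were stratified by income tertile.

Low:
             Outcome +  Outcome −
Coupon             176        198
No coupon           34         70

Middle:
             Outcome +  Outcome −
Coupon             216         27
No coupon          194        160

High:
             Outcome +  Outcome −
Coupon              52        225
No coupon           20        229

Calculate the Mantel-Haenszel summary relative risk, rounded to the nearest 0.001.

1.645

RR_MH = Σ(aᵢ·n₀ᵢ/nᵢ) / Σ(cᵢ·n₁ᵢ/nᵢ), with n₁ᵢ = aᵢ+bᵢ (exposed), n₀ᵢ = cᵢ+dᵢ (unexposed), nᵢ = n₁ᵢ+n₀ᵢ.
Stratum 1 (Low): n₁ = 374, n₀ = 104, n = 478; a·n₀/n = 176·104/478 = 38.2929; c·n₁/n = 34·374/478 = 26.6025
Stratum 2 (Middle): n₁ = 243, n₀ = 354, n = 597; a·n₀/n = 216·354/597 = 128.0804; c·n₁/n = 194·243/597 = 78.9648
Stratum 3 (High): n₁ = 277, n₀ = 249, n = 526; a·n₀/n = 52·249/526 = 24.6160; c·n₁/n = 20·277/526 = 10.5323
RR_MH = (38.2929 + 128.0804 + 24.6160) / (26.6025 + 78.9648 + 10.5323) = 190.9893 / 116.0997 = 1.64505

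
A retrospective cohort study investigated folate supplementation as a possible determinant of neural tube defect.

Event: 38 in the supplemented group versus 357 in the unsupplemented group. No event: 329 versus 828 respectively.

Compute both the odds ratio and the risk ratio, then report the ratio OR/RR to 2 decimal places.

From the description: a = 38, b = 329, c = 357, d = 828.
OR = (38·828)/(329·357) = 31464/117453 = 0.26789
Risk in exposed = 38/367 = 0.10354; risk in unexposed = 357/1185 = 0.30127; RR = 0.34369
OR/RR = 0.26789 / 0.34369 = 0.77944
The outcome is not rare, so the OR lies further from 1 than the RR.

0.78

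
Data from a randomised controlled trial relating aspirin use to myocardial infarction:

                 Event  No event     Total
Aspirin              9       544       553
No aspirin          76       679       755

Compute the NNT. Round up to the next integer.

12

Risk in treated group = 9/553 = 0.01627; risk in control = 76/755 = 0.10066.
Absolute risk reduction = 0.10066 − 0.01627 = 0.08439
NNT = 1 / ARR = 1 / 0.08439 = 11.850 → round up → 12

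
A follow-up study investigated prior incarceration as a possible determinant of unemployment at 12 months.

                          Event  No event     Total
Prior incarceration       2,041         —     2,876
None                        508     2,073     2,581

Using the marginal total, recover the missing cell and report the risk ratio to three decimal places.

The missing cell is in the exposed row: 2876 − 2041 = 835.
So a = 2041, b = 835, c = 508, d = 2073.
RR = [a/(a+b)] / [c/(c+d)] = (2041/2876) / (508/2581) = 0.70967/0.19682 = 3.60561

3.606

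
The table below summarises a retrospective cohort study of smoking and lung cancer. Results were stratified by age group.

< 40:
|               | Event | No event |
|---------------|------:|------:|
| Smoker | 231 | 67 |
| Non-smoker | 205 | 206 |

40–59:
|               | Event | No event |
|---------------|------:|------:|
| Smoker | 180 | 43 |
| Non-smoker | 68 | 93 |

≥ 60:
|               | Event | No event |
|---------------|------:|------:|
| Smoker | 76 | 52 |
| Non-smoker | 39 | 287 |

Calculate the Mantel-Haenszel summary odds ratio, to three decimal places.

5.047

OR_MH = Σ(aᵢdᵢ/nᵢ) / Σ(bᵢcᵢ/nᵢ), where nᵢ is the stratum total.
Stratum 1 (< 40): n = 709; a·d/n = 231·206/709 = 67.1171; b·c/n = 67·205/709 = 19.3724
Stratum 2 (40–59): n = 384; a·d/n = 180·93/384 = 43.5938; b·c/n = 43·68/384 = 7.6146
Stratum 3 (≥ 60): n = 454; a·d/n = 76·287/454 = 48.0441; b·c/n = 52·39/454 = 4.4670
OR_MH = (67.1171 + 43.5938 + 48.0441) / (19.3724 + 7.6146 + 4.4670) = 158.7549 / 31.4539 = 5.04722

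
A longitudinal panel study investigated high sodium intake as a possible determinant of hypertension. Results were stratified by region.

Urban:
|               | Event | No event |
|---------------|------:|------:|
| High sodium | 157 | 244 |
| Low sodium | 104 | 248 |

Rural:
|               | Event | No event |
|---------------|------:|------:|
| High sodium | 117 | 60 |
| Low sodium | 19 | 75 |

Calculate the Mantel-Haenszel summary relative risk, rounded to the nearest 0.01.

RR_MH = Σ(aᵢ·n₀ᵢ/nᵢ) / Σ(cᵢ·n₁ᵢ/nᵢ), with n₁ᵢ = aᵢ+bᵢ (exposed), n₀ᵢ = cᵢ+dᵢ (unexposed), nᵢ = n₁ᵢ+n₀ᵢ.
Stratum 1 (Urban): n₁ = 401, n₀ = 352, n = 753; a·n₀/n = 157·352/753 = 73.3918; c·n₁/n = 104·401/753 = 55.3838
Stratum 2 (Rural): n₁ = 177, n₀ = 94, n = 271; a·n₀/n = 117·94/271 = 40.5830; c·n₁/n = 19·177/271 = 12.4096
RR_MH = (73.3918 + 40.5830) / (55.3838 + 12.4096) = 113.9748 / 67.7934 = 1.68121

1.68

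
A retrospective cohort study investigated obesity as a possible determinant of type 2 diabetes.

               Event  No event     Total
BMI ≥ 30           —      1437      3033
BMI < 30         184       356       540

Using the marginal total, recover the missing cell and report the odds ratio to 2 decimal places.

2.15

The missing cell is in the exposed row: 3033 − 1437 = 1596.
So a = 1596, b = 1437, c = 184, d = 356.
OR = (a·d)/(b·c) = (1596 × 356) / (1437 × 184) = 568176 / 264408 = 2.14886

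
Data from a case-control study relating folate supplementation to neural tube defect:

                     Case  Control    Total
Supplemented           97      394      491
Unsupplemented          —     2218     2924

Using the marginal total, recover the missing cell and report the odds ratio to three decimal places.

0.773

The missing cell is in the unexposed row: 2924 − 2218 = 706.
So a = 97, b = 394, c = 706, d = 2218.
OR = (a·d)/(b·c) = (97 × 2218) / (394 × 706) = 215146 / 278164 = 0.77345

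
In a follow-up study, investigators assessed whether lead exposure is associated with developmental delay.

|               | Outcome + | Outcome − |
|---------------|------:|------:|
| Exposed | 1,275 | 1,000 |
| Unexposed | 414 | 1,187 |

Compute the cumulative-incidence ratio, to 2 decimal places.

Cells: a = 1275, b = 1000, c = 414, d = 1187.
Risk in exposed = 1275/2275 = 0.56044; risk in unexposed = 414/1601 = 0.25859.
RR = 0.56044 / 0.25859 = 2.16730
The risk among the exposed is 2.17 times that among the unexposed.

2.17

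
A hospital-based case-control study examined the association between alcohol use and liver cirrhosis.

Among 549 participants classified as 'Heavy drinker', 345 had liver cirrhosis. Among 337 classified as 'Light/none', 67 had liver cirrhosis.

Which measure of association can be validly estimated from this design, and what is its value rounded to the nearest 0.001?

From the description: a = 345, b = 204, c = 67, d = 270.
This is a hospital-based case-control study: participants were sampled on outcome status, so risks in the source population cannot be estimated directly — relative risk is not valid here. The odds ratio is the appropriate measure.
OR = (a·d)/(b·c) = (345 × 270) / (204 × 67) = 93150 / 13668 = 6.81519

6.815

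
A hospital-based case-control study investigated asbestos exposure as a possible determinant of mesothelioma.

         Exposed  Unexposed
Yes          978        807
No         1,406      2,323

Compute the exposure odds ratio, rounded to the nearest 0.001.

Reading the table with exposure as columns: a = 978 (Exposed, case), b = 1406 (Exposed, non-case), c = 807 (Unexposed, case), d = 2323.
OR = (a·d)/(b·c) = (978 × 2323) / (1406 × 807) = 2271894 / 1134642 = 2.00230
The odds of mesothelioma are about 2.00 times as high in the exposed group.

2.002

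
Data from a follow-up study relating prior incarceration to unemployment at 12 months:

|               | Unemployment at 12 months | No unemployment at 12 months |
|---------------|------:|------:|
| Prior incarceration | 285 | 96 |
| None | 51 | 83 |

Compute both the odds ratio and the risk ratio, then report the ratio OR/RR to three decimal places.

Cells: a = 285, b = 96, c = 51, d = 83.
OR = (285·83)/(96·51) = 23655/4896 = 4.83150
Risk in exposed = 285/381 = 0.74803; risk in unexposed = 51/134 = 0.38060; RR = 1.96542
OR/RR = 4.83150 / 1.96542 = 2.45826
The outcome is not rare, so the OR lies further from 1 than the RR.

2.458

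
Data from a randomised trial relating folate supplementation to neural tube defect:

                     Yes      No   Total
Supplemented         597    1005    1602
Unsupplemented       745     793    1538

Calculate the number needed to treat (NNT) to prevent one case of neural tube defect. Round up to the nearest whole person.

Risk in treated group = 597/1602 = 0.37266; risk in control = 745/1538 = 0.48440.
Absolute risk reduction = 0.48440 − 0.37266 = 0.11174
NNT = 1 / ARR = 1 / 0.11174 = 8.950 → round up → 9

9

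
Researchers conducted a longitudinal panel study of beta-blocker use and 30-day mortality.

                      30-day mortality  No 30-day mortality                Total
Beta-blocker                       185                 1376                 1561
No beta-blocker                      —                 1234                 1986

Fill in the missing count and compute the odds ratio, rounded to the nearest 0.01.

The missing cell is in the unexposed row: 1986 − 1234 = 752.
So a = 185, b = 1376, c = 752, d = 1234.
OR = (a·d)/(b·c) = (185 × 1234) / (1376 × 752) = 228290 / 1034752 = 0.22062

0.22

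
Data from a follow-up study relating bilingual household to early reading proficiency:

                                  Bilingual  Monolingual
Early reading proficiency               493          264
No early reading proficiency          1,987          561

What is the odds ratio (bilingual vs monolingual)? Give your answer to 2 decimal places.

Reading the table with exposure as columns: a = 493 (Bilingual, case), b = 1987 (Bilingual, non-case), c = 264 (Monolingual, case), d = 561.
OR = (a·d)/(b·c) = (493 × 561) / (1987 × 264) = 276573 / 524568 = 0.52724
Exposure is associated with lower odds of early reading proficiency (OR = 0.53 < 1).

0.53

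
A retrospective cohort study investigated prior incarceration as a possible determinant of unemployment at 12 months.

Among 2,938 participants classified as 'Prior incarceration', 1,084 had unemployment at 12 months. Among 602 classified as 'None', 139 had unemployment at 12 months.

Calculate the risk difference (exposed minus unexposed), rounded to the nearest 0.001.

From the description: a = 1084, b = 1854, c = 139, d = 463.
Risk in exposed = 1084/2938 = 0.368958; risk in unexposed = 139/602 = 0.230897.
Risk difference = 0.368958 − 0.230897 = 0.138061

0.138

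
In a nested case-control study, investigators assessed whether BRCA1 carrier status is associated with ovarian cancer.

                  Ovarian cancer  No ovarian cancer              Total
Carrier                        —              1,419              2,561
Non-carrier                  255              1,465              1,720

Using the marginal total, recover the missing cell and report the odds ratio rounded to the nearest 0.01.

The missing cell is in the exposed row: 2561 − 1419 = 1142.
So a = 1142, b = 1419, c = 255, d = 1465.
OR = (a·d)/(b·c) = (1142 × 1465) / (1419 × 255) = 1673030 / 361845 = 4.62361

4.62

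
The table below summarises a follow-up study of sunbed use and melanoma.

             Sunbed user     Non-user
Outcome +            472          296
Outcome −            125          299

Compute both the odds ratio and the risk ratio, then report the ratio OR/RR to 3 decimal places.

Reading the table with exposure as columns: a = 472 (Sunbed user, case), b = 125 (Sunbed user, non-case), c = 296 (Non-user, case), d = 299.
OR = (472·299)/(125·296) = 141128/37000 = 3.81427
Risk in exposed = 472/597 = 0.79062; risk in unexposed = 296/595 = 0.49748; RR = 1.58925
OR/RR = 3.81427 / 1.58925 = 2.40004
The outcome is not rare, so the OR lies further from 1 than the RR.

2.400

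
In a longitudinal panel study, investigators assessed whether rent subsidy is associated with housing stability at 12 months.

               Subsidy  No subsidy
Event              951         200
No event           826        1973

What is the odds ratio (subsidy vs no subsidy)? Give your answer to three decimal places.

Reading the table with exposure as columns: a = 951 (Subsidy, case), b = 826 (Subsidy, non-case), c = 200 (No subsidy, case), d = 1973.
OR = (a·d)/(b·c) = (951 × 1973) / (826 × 200) = 1876323 / 165200 = 11.35789
The odds of housing stability at 12 months are about 11.36 times as high in the subsidy group.

11.358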